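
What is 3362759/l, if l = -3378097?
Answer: -3362759/3378097 ≈ -0.99546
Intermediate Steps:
3362759/l = 3362759/(-3378097) = 3362759*(-1/3378097) = -3362759/3378097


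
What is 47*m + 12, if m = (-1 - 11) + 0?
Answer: -552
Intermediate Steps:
m = -12 (m = -12 + 0 = -12)
47*m + 12 = 47*(-12) + 12 = -564 + 12 = -552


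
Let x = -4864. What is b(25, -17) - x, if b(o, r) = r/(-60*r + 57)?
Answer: 5238511/1077 ≈ 4864.0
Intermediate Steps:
b(o, r) = r/(57 - 60*r)
b(25, -17) - x = -1*(-17)/(-57 + 60*(-17)) - 1*(-4864) = -1*(-17)/(-57 - 1020) + 4864 = -1*(-17)/(-1077) + 4864 = -1*(-17)*(-1/1077) + 4864 = -17/1077 + 4864 = 5238511/1077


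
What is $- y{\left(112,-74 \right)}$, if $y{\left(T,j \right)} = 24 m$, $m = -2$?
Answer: $48$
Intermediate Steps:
$y{\left(T,j \right)} = -48$ ($y{\left(T,j \right)} = 24 \left(-2\right) = -48$)
$- y{\left(112,-74 \right)} = \left(-1\right) \left(-48\right) = 48$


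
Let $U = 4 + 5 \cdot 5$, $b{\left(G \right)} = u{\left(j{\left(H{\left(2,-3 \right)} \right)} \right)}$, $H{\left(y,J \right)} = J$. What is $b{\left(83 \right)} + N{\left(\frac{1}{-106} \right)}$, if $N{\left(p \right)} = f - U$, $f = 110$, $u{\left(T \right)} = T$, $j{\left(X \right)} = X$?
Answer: $78$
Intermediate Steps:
$b{\left(G \right)} = -3$
$U = 29$ ($U = 4 + 25 = 29$)
$N{\left(p \right)} = 81$ ($N{\left(p \right)} = 110 - 29 = 81$)
$b{\left(83 \right)} + N{\left(\frac{1}{-106} \right)} = -3 + 81 = 78$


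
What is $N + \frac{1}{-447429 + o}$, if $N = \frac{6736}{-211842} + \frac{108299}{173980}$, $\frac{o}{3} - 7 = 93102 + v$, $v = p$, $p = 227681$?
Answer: $\frac{1868413559489993}{3163134187900260} \approx 0.59068$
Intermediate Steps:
$v = 227681$
$o = 962370$ ($o = 21 + 3 \left(93102 + 227681\right) = 21 + 3 \cdot 320783 = 21 + 962349 = 962370$)
$N = \frac{10885173739}{18428135580}$ ($N = 6736 \left(- \frac{1}{211842}\right) + 108299 \cdot \frac{1}{173980} = - \frac{3368}{105921} + \frac{108299}{173980} = \frac{10885173739}{18428135580} \approx 0.59068$)
$N + \frac{1}{-447429 + o} = \frac{10885173739}{18428135580} + \frac{1}{-447429 + 962370} = \frac{10885173739}{18428135580} + \frac{1}{514941} = \frac{1868413559489993}{3163134187900260}$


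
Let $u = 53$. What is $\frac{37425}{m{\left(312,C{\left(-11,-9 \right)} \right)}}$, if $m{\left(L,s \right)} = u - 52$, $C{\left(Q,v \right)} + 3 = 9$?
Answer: $37425$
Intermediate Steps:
$C{\left(Q,v \right)} = 6$ ($C{\left(Q,v \right)} = -3 + 9 = 6$)
$m{\left(L,s \right)} = 1$ ($m{\left(L,s \right)} = 53 - 52 = 1$)
$\frac{37425}{m{\left(312,C{\left(-11,-9 \right)} \right)}} = \frac{37425}{1} = 37425 \cdot 1 = 37425$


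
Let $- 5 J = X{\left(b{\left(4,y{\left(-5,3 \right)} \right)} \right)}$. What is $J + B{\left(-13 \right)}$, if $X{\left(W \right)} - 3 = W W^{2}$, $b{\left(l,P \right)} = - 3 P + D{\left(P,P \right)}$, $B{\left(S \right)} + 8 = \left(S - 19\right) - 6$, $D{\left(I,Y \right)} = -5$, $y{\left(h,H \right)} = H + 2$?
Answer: $\frac{7767}{5} \approx 1553.4$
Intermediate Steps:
$y{\left(h,H \right)} = 2 + H$
$B{\left(S \right)} = -33 + S$ ($B{\left(S \right)} = -8 + \left(\left(S - 19\right) - 6\right) = -8 + \left(\left(-19 + S\right) - 6\right) = -8 + \left(-25 + S\right) = -33 + S$)
$b{\left(l,P \right)} = -5 - 3 P$ ($b{\left(l,P \right)} = - 3 P - 5 = -5 - 3 P$)
$X{\left(W \right)} = 3 + W^{3}$ ($X{\left(W \right)} = 3 + W W^{2} = 3 + W^{3}$)
$J = \frac{7997}{5}$ ($J = - \frac{3 + \left(-5 - 3 \left(2 + 3\right)\right)^{3}}{5} = - \frac{3 + \left(-5 - 15\right)^{3}}{5} = - \frac{3 + \left(-20\right)^{3}}{5} = - \frac{3 - 8000}{5} = \left(- \frac{1}{5}\right) \left(-7997\right) = \frac{7997}{5} \approx 1599.4$)
$J + B{\left(-13 \right)} = \frac{7997}{5} - 46 = \frac{7767}{5}$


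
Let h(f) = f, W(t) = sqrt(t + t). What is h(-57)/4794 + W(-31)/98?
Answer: -19/1598 + I*sqrt(62)/98 ≈ -0.01189 + 0.080347*I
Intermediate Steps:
W(t) = sqrt(2)*sqrt(t) (W(t) = sqrt(2*t) = sqrt(2)*sqrt(t))
h(-57)/4794 + W(-31)/98 = -57/4794 + (sqrt(2)*sqrt(-31))/98 = -57*1/4794 + (sqrt(2)*(I*sqrt(31)))*(1/98) = -19/1598 + (I*sqrt(62))*(1/98) = -19/1598 + I*sqrt(62)/98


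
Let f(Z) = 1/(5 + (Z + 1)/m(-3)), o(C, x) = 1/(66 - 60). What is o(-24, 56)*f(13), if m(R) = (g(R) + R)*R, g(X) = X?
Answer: 3/104 ≈ 0.028846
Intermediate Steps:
m(R) = 2*R**2 (m(R) = (R + R)*R = (2*R)*R = 2*R**2)
o(C, x) = 1/6
f(Z) = 1/(91/18 + Z/18) (f(Z) = 1/(5 + (Z + 1)/((2*(-3)**2))) = 1/(5 + (1 + Z)/((2*9))) = 1/(5 + (1 + Z)/18) = 1/(5 + (1/18 + Z/18)) = 1/(91/18 + Z/18))
o(-24, 56)*f(13) = (18/(91 + 13))/6 = (18/104)/6 = (18*(1/104))/6 = (1/6)*(9/52) = 3/104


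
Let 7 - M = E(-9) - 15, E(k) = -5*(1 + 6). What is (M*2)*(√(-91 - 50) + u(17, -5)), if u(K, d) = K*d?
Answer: -9690 + 114*I*√141 ≈ -9690.0 + 1353.7*I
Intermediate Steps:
E(k) = -35 (E(k) = -5*7 = -35)
M = 57 (M = 7 - (-35 - 15) = 7 - 1*(-50) = 7 + 50 = 57)
(M*2)*(√(-91 - 50) + u(17, -5)) = (57*2)*(√(-91 - 50) + 17*(-5)) = 114*(√(-141) - 85) = 114*(I*√141 - 85) = 114*(-85 + I*√141) = -9690 + 114*I*√141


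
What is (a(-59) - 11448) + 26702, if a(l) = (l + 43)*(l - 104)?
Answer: 17862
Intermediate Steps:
a(l) = (-104 + l)*(43 + l) (a(l) = (43 + l)*(-104 + l) = (-104 + l)*(43 + l))
(a(-59) - 11448) + 26702 = ((-4472 + (-59)**2 - 61*(-59)) - 11448) + 26702 = ((-4472 + 3481 + 3599) - 11448) + 26702 = (2608 - 11448) + 26702 = -8840 + 26702 = 17862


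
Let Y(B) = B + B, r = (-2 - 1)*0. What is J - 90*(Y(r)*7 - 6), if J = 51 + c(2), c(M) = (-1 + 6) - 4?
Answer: 592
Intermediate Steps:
r = 0 (r = -3*0 = 0)
c(M) = 1 (c(M) = 5 - 4 = 1)
J = 52 (J = 51 + 1 = 52)
Y(B) = 2*B
J - 90*(Y(r)*7 - 6) = 52 - 90*((2*0)*7 - 6) = 52 - 90*(0*7 - 6) = 52 - 90*(0 - 6) = 52 - 90*(-6) = 52 + 540 = 592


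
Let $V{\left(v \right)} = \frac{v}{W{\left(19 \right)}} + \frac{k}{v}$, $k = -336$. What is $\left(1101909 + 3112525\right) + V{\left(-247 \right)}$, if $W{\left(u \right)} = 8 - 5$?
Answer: $\frac{3122835593}{741} \approx 4.2144 \cdot 10^{6}$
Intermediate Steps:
$W{\left(u \right)} = 3$ ($W{\left(u \right)} = 8 - 5 = 3$)
$V{\left(v \right)} = - \frac{336}{v} + \frac{v}{3}$ ($V{\left(v \right)} = \frac{v}{3} - \frac{336}{v} = - \frac{336}{v} + \frac{v}{3}$)
$\left(1101909 + 3112525\right) + V{\left(-247 \right)} = \left(1101909 + 3112525\right) + \left(- \frac{336}{-247} + \frac{1}{3} \left(-247\right)\right) = 4214434 - \frac{60001}{741} = \frac{3122835593}{741}$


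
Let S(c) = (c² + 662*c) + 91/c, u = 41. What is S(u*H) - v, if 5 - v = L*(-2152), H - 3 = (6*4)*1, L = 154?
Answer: 1800945181/1107 ≈ 1.6269e+6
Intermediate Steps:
H = 27 (H = 3 + (6*4)*1 = 3 + 24*1 = 3 + 24 = 27)
S(c) = c² + 91/c + 662*c
v = 331413 (v = 5 - 154*(-2152) = 5 - 1*(-331408) = 5 + 331408 = 331413)
S(u*H) - v = (91 + (41*27)²*(662 + 41*27))/((41*27)) - 1*331413 = (91 + 1107²*(662 + 1107))/1107 - 331413 = (91 + 1225449*1769)/1107 - 331413 = (91 + 2167819281)/1107 - 331413 = (1/1107)*2167819372 - 331413 = 2167819372/1107 - 331413 = 1800945181/1107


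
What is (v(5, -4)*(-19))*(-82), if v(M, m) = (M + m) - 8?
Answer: -10906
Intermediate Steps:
v(M, m) = -8 + M + m
(v(5, -4)*(-19))*(-82) = ((-8 + 5 - 4)*(-19))*(-82) = -7*(-19)*(-82) = 133*(-82) = -10906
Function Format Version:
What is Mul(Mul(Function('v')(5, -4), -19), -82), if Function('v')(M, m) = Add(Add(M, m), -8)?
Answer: -10906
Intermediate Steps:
Function('v')(M, m) = Add(-8, M, m)
Mul(Mul(Function('v')(5, -4), -19), -82) = Mul(Mul(Add(-8, 5, -4), -19), -82) = Mul(Mul(-7, -19), -82) = Mul(133, -82) = -10906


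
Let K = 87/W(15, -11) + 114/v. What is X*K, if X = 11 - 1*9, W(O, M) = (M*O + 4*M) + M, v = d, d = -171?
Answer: -701/330 ≈ -2.1242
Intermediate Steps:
v = -171
W(O, M) = 5*M + M*O (W(O, M) = (4*M + M*O) + M = 5*M + M*O)
K = -701/660 (K = 87/((-11*(5 + 15))) + 114/(-171) = 87/((-11*20)) + 114*(-1/171) = 87/(-220) - 2/3 = 87*(-1/220) - 2/3 = -87/220 - 2/3 = -701/660 ≈ -1.0621)
X = 2 (X = 11 - 9 = 2)
X*K = 2*(-701/660) = -701/330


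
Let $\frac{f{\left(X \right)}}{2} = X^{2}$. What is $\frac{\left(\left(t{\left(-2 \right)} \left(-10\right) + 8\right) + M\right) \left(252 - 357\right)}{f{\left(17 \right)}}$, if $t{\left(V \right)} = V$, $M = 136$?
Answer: $- \frac{8610}{289} \approx -29.792$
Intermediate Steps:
$f{\left(X \right)} = 2 X^{2}$
$\frac{\left(\left(t{\left(-2 \right)} \left(-10\right) + 8\right) + M\right) \left(252 - 357\right)}{f{\left(17 \right)}} = \frac{\left(\left(\left(-2\right) \left(-10\right) + 8\right) + 136\right) \left(252 - 357\right)}{2 \cdot 17^{2}} = \frac{\left(\left(20 + 8\right) + 136\right) \left(-105\right)}{2 \cdot 289} = \frac{\left(28 + 136\right) \left(-105\right)}{578} = 164 \left(-105\right) \frac{1}{578} = \left(-17220\right) \frac{1}{578} = - \frac{8610}{289}$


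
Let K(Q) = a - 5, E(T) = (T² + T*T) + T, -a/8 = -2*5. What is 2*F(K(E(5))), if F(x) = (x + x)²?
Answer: 45000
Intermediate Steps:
a = 80 (a = -(-16)*5 = -8*(-10) = 80)
E(T) = T + 2*T² (E(T) = (T² + T²) + T = 2*T² + T = T + 2*T²)
K(Q) = 75 (K(Q) = 80 - 5 = 75)
F(x) = 4*x² (F(x) = (2*x)² = 4*x²)
2*F(K(E(5))) = 2*(4*75²) = 2*(4*5625) = 2*22500 = 45000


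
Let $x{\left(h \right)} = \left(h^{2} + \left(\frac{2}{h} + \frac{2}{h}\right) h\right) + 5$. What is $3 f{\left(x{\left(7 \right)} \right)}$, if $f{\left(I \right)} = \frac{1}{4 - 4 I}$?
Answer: $- \frac{1}{76} \approx -0.013158$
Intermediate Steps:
$x{\left(h \right)} = 9 + h^{2}$ ($x{\left(h \right)} = \left(h^{2} + \frac{4}{h} h\right) + 5 = \left(h^{2} + 4\right) + 5 = \left(4 + h^{2}\right) + 5 = 9 + h^{2}$)
$3 f{\left(x{\left(7 \right)} \right)} = 3 \left(- \frac{1}{-4 + 4 \left(9 + 7^{2}\right)}\right) = 3 \left(- \frac{1}{-4 + 4 \left(9 + 49\right)}\right) = 3 \left(- \frac{1}{-4 + 4 \cdot 58}\right) = 3 \left(- \frac{1}{-4 + 232}\right) = 3 \left(- \frac{1}{228}\right) = - \frac{1}{76}$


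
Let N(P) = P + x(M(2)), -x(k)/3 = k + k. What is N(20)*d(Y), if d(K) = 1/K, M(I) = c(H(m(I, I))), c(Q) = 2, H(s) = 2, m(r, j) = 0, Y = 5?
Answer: 8/5 ≈ 1.6000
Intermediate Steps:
M(I) = 2
x(k) = -6*k (x(k) = -3*(k + k) = -6*k)
N(P) = -12 + P (N(P) = P - 6*2 = P - 12 = -12 + P)
N(20)*d(Y) = (-12 + 20)/5 = 8*(1/5) = 8/5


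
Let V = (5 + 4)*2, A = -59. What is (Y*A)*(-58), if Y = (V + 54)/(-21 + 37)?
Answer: 15399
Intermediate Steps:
V = 18 (V = 9*2 = 18)
Y = 9/2 (Y = (18 + 54)/(-21 + 37) = 72/16 = 72*(1/16) = 9/2 ≈ 4.5000)
(Y*A)*(-58) = ((9/2)*(-59))*(-58) = -531/2*(-58) = 15399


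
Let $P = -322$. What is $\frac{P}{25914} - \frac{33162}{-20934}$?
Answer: $\frac{3383410}{2152713} \approx 1.5717$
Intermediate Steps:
$\frac{P}{25914} - \frac{33162}{-20934} = - \frac{322}{25914} - \frac{33162}{-20934} = \left(-322\right) \frac{1}{25914} - - \frac{5527}{3489} = - \frac{23}{1851} + \frac{5527}{3489} = \frac{3383410}{2152713}$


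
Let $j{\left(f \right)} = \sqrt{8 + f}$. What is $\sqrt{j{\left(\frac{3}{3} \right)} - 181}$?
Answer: $i \sqrt{178} \approx 13.342 i$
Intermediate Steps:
$\sqrt{j{\left(\frac{3}{3} \right)} - 181} = \sqrt{\sqrt{8 + \frac{3}{3}} - 181} = \sqrt{\sqrt{8 + 3 \cdot \frac{1}{3}} - 181} = \sqrt{\sqrt{8 + 1} - 181} = \sqrt{\sqrt{9} - 181} = \sqrt{3 - 181} = \sqrt{-178} = i \sqrt{178}$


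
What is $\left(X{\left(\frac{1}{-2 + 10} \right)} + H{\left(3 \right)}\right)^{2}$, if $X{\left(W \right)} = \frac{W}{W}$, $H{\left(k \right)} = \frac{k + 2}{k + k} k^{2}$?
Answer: $\frac{289}{4} \approx 72.25$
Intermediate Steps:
$H{\left(k \right)} = \frac{k \left(2 + k\right)}{2}$ ($H{\left(k \right)} = \frac{2 + k}{2 k} k^{2} = \frac{k \left(2 + k\right)}{2}$)
$X{\left(W \right)} = 1$
$\left(X{\left(\frac{1}{-2 + 10} \right)} + H{\left(3 \right)}\right)^{2} = \left(1 + \frac{1}{2} \cdot 3 \left(2 + 3\right)\right)^{2} = \left(1 + \frac{1}{2} \cdot 3 \cdot 5\right)^{2} = \left(1 + \frac{15}{2}\right)^{2} = \left(\frac{17}{2}\right)^{2} = \frac{289}{4}$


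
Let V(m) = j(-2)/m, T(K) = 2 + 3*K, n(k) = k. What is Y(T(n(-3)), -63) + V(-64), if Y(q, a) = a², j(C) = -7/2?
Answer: 508039/128 ≈ 3969.1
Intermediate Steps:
j(C) = -7/2 (j(C) = -7*½ = -7/2)
V(m) = -7/(2*m)
Y(T(n(-3)), -63) + V(-64) = (-63)² - 7/2/(-64) = 3969 - 7/2*(-1/64) = 3969 + 7/128 = 508039/128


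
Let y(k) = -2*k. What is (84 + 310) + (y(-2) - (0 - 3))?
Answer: 401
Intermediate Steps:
(84 + 310) + (y(-2) - (0 - 3)) = (84 + 310) + (-2*(-2) - (0 - 3)) = 394 + (4 - 1*(-3)) = 394 + (4 + 3) = 394 + 7 = 401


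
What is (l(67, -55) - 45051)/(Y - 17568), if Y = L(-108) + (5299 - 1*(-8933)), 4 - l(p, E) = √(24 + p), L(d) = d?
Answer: 45047/3444 + √91/3444 ≈ 13.083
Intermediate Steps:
l(p, E) = 4 - √(24 + p)
Y = 14124 (Y = -108 + (5299 - 1*(-8933)) = -108 + (5299 + 8933) = -108 + 14232 = 14124)
(l(67, -55) - 45051)/(Y - 17568) = ((4 - √(24 + 67)) - 45051)/(14124 - 17568) = ((4 - √91) - 45051)/(-3444) = (-45047 - √91)*(-1/3444) = 45047/3444 + √91/3444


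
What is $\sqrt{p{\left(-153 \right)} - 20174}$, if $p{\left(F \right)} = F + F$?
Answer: $64 i \sqrt{5} \approx 143.11 i$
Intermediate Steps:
$p{\left(F \right)} = 2 F$
$\sqrt{p{\left(-153 \right)} - 20174} = \sqrt{2 \left(-153\right) - 20174} = \sqrt{-306 - 20174} = \sqrt{-20480} = 64 i \sqrt{5}$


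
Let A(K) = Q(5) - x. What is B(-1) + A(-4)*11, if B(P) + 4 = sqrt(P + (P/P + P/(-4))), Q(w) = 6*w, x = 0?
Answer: 653/2 ≈ 326.50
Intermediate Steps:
B(P) = -4 + sqrt(1 + 3*P/4) (B(P) = -4 + sqrt(P + (P/P + P/(-4))) = -4 + sqrt(P + (1 + P*(-1/4))) = -4 + sqrt(P + (1 - P/4)) = -4 + sqrt(1 + 3*P/4))
A(K) = 30 (A(K) = 6*5 - 1*0 = 30 + 0 = 30)
B(-1) + A(-4)*11 = (-4 + sqrt(4 + 3*(-1))/2) + 30*11 = (-4 + sqrt(4 - 3)/2) + 330 = (-4 + sqrt(1)/2) + 330 = (-4 + (1/2)*1) + 330 = (-4 + 1/2) + 330 = -7/2 + 330 = 653/2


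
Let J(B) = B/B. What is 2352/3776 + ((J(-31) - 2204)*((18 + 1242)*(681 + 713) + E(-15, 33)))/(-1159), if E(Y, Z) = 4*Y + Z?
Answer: 913173340377/273524 ≈ 3.3385e+6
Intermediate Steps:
J(B) = 1
E(Y, Z) = Z + 4*Y
2352/3776 + ((J(-31) - 2204)*((18 + 1242)*(681 + 713) + E(-15, 33)))/(-1159) = 2352/3776 + ((1 - 2204)*((18 + 1242)*(681 + 713) + (33 + 4*(-15))))/(-1159) = 2352*(1/3776) - 2203*(1260*1394 + (33 - 60))*(-1/1159) = 147/236 - 2203*(1756440 - 27)*(-1/1159) = 147/236 - 2203*1756413*(-1/1159) = 147/236 - 3869377839*(-1/1159) = 147/236 + 3869377839/1159 = 913173340377/273524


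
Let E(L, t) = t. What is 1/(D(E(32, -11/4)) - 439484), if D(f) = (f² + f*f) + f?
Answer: -8/3515773 ≈ -2.2755e-6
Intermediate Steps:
D(f) = f + 2*f² (D(f) = (f² + f²) + f = 2*f² + f = f + 2*f²)
1/(D(E(32, -11/4)) - 439484) = 1/((-11/4)*(1 + 2*(-11/4)) - 439484) = 1/((-11*¼)*(1 + 2*(-11*¼)) - 439484) = 1/(-11*(1 + 2*(-11/4))/4 - 439484) = 1/(-11*(1 - 11/2)/4 - 439484) = 1/(-11/4*(-9/2) - 439484) = 1/(99/8 - 439484) = 1/(-3515773/8) = -8/3515773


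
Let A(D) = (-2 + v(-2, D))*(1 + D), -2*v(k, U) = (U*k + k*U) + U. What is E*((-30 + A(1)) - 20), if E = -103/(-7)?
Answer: -5253/7 ≈ -750.43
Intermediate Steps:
E = 103/7 (E = -103*(-⅐) = 103/7 ≈ 14.714)
v(k, U) = -U/2 - U*k (v(k, U) = -((U*k + k*U) + U)/2 = -((U*k + U*k) + U)/2 = -(2*U*k + U)/2 = -(U + 2*U*k)/2 = -U/2 - U*k)
A(D) = (1 + D)*(-2 + 3*D/2) (A(D) = (-2 - D*(½ - 2))*(1 + D) = (-2 - 1*D*(-3/2))*(1 + D) = (-2 + 3*D/2)*(1 + D) = (1 + D)*(-2 + 3*D/2))
E*((-30 + A(1)) - 20) = 103*((-30 + (-2 - ½*1 + (3/2)*1²)) - 20)/7 = 103*((-30 + (-2 - ½ + (3/2)*1)) - 20)/7 = 103*((-30 + (-2 - ½ + 3/2)) - 20)/7 = 103*((-30 - 1) - 20)/7 = 103*(-31 - 20)/7 = (103/7)*(-51) = -5253/7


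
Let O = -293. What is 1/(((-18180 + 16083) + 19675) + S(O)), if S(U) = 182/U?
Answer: 293/5150172 ≈ 5.6891e-5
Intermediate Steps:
1/(((-18180 + 16083) + 19675) + S(O)) = 1/(((-18180 + 16083) + 19675) + 182/(-293)) = 1/((-2097 + 19675) + 182*(-1/293)) = 1/(17578 - 182/293) = 1/(5150172/293) = 293/5150172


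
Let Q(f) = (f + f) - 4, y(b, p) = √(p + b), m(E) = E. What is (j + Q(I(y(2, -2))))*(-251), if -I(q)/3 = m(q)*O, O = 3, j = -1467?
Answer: 369221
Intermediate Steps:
y(b, p) = √(b + p)
I(q) = -9*q (I(q) = -3*q*3 = -9*q)
Q(f) = -4 + 2*f (Q(f) = 2*f - 4 = -4 + 2*f)
(j + Q(I(y(2, -2))))*(-251) = (-1467 + (-4 + 2*(-9*√(2 - 2))))*(-251) = (-1467 + (-4 + 2*(-9*√0)))*(-251) = (-1467 + (-4 + 2*(-9*0)))*(-251) = (-1467 + (-4 + 2*0))*(-251) = (-1467 + (-4 + 0))*(-251) = (-1467 - 4)*(-251) = -1471*(-251) = 369221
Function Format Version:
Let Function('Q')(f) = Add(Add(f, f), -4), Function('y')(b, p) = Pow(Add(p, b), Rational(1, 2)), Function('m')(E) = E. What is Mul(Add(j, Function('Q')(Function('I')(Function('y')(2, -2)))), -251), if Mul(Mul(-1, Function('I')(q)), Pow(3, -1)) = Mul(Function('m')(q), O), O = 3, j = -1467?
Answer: 369221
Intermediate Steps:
Function('y')(b, p) = Pow(Add(b, p), Rational(1, 2))
Function('I')(q) = Mul(-9, q) (Function('I')(q) = Mul(-3, Mul(q, 3)) = Mul(-3, Mul(3, q)) = Mul(-9, q))
Function('Q')(f) = Add(-4, Mul(2, f)) (Function('Q')(f) = Add(Mul(2, f), -4) = Add(-4, Mul(2, f)))
Mul(Add(j, Function('Q')(Function('I')(Function('y')(2, -2)))), -251) = Mul(Add(-1467, Add(-4, Mul(2, Mul(-9, Pow(Add(2, -2), Rational(1, 2)))))), -251) = Mul(Add(-1467, Add(-4, Mul(2, Mul(-9, Pow(0, Rational(1, 2)))))), -251) = Mul(Add(-1467, Add(-4, Mul(2, Mul(-9, 0)))), -251) = Mul(Add(-1467, Add(-4, Mul(2, 0))), -251) = Mul(Add(-1467, Add(-4, 0)), -251) = Mul(Add(-1467, -4), -251) = Mul(-1471, -251) = 369221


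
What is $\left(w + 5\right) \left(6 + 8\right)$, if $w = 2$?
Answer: $98$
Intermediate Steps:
$\left(w + 5\right) \left(6 + 8\right) = \left(2 + 5\right) \left(6 + 8\right) = 7 \cdot 14 = 98$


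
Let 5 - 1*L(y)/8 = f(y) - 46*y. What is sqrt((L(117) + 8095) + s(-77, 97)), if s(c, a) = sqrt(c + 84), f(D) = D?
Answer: sqrt(50255 + sqrt(7)) ≈ 224.18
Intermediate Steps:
s(c, a) = sqrt(84 + c)
L(y) = 40 + 360*y (L(y) = 40 - 8*(y - 46*y) = 40 - (-360)*y = 40 + 360*y)
sqrt((L(117) + 8095) + s(-77, 97)) = sqrt(((40 + 360*117) + 8095) + sqrt(84 - 77)) = sqrt(((40 + 42120) + 8095) + sqrt(7)) = sqrt((42160 + 8095) + sqrt(7)) = sqrt(50255 + sqrt(7))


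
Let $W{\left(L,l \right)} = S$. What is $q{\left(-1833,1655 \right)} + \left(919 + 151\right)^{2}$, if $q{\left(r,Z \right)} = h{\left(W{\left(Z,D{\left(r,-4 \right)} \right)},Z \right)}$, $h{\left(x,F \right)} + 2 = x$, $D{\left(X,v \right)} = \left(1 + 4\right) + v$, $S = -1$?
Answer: $1144897$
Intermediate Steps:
$D{\left(X,v \right)} = 5 + v$
$W{\left(L,l \right)} = -1$
$h{\left(x,F \right)} = -2 + x$
$q{\left(r,Z \right)} = -3$ ($q{\left(r,Z \right)} = -2 - 1 = -3$)
$q{\left(-1833,1655 \right)} + \left(919 + 151\right)^{2} = -3 + \left(919 + 151\right)^{2} = -3 + 1070^{2} = -3 + 1144900 = 1144897$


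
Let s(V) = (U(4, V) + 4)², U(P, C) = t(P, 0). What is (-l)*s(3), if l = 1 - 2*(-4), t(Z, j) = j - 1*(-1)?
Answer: -225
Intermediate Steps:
t(Z, j) = 1 + j (t(Z, j) = j + 1 = 1 + j)
l = 9 (l = 1 + 8 = 9)
U(P, C) = 1 (U(P, C) = 1 + 0 = 1)
s(V) = 25 (s(V) = (1 + 4)² = 5² = 25)
(-l)*s(3) = -1*9*25 = -9*25 = -225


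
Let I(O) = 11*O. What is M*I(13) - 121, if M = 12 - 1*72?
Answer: -8701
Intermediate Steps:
M = -60 (M = 12 - 72 = -60)
M*I(13) - 121 = -660*13 - 121 = -60*143 - 121 = -8580 - 121 = -8701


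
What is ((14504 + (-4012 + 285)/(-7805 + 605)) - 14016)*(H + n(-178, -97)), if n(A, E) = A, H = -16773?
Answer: -59622209977/7200 ≈ -8.2809e+6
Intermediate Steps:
((14504 + (-4012 + 285)/(-7805 + 605)) - 14016)*(H + n(-178, -97)) = ((14504 + (-4012 + 285)/(-7805 + 605)) - 14016)*(-16773 - 178) = ((14504 - 3727/(-7200)) - 14016)*(-16951) = ((14504 - 3727*(-1/7200)) - 14016)*(-16951) = ((14504 + 3727/7200) - 14016)*(-16951) = (104432527/7200 - 14016)*(-16951) = (3517327/7200)*(-16951) = -59622209977/7200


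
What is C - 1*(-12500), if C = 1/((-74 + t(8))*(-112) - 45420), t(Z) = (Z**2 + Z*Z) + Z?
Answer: 654549999/52364 ≈ 12500.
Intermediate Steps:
t(Z) = Z + 2*Z**2 (t(Z) = (Z**2 + Z**2) + Z = 2*Z**2 + Z = Z + 2*Z**2)
C = -1/52364 (C = 1/((-74 + 8*(1 + 2*8))*(-112) - 45420) = 1/((-74 + 8*(1 + 16))*(-112) - 45420) = 1/((-74 + 8*17)*(-112) - 45420) = 1/((-74 + 136)*(-112) - 45420) = 1/(62*(-112) - 45420) = 1/(-6944 - 45420) = 1/(-52364) = -1/52364 ≈ -1.9097e-5)
C - 1*(-12500) = -1/52364 - 1*(-12500) = -1/52364 + 12500 = 654549999/52364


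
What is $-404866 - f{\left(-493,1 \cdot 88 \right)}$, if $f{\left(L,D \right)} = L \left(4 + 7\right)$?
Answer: $-399443$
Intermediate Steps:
$f{\left(L,D \right)} = 11 L$ ($f{\left(L,D \right)} = L 11 = 11 L$)
$-404866 - f{\left(-493,1 \cdot 88 \right)} = -404866 - 11 \left(-493\right) = -404866 - -5423 = -404866 + 5423 = -399443$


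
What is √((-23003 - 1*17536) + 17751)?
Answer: 6*I*√633 ≈ 150.96*I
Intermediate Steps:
√((-23003 - 1*17536) + 17751) = √((-23003 - 17536) + 17751) = √(-40539 + 17751) = √(-22788) = 6*I*√633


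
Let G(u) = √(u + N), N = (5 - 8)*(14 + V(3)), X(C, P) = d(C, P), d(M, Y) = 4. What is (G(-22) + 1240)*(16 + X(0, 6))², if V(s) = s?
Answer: 496000 + 400*I*√73 ≈ 4.96e+5 + 3417.6*I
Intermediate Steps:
X(C, P) = 4
N = -51 (N = (5 - 8)*(14 + 3) = -3*17 = -51)
G(u) = √(-51 + u) (G(u) = √(u - 51) = √(-51 + u))
(G(-22) + 1240)*(16 + X(0, 6))² = (√(-51 - 22) + 1240)*(16 + 4)² = (√(-73) + 1240)*20² = (I*√73 + 1240)*400 = (1240 + I*√73)*400 = 496000 + 400*I*√73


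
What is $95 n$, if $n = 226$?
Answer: $21470$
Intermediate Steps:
$95 n = 95 \cdot 226 = 21470$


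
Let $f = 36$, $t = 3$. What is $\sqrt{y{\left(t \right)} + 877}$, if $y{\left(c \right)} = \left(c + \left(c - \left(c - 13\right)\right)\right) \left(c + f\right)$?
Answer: $\sqrt{1501} \approx 38.743$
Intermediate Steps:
$y{\left(c \right)} = \left(13 + c\right) \left(36 + c\right)$ ($y{\left(c \right)} = \left(c + \left(c - \left(c - 13\right)\right)\right) \left(c + 36\right) = \left(c + \left(c - \left(-13 + c\right)\right)\right) \left(36 + c\right) = \left(c + 13\right) \left(36 + c\right) = \left(13 + c\right) \left(36 + c\right)$)
$\sqrt{y{\left(t \right)} + 877} = \sqrt{\left(468 + 3^{2} + 49 \cdot 3\right) + 877} = \sqrt{\left(468 + 9 + 147\right) + 877} = \sqrt{624 + 877} = \sqrt{1501}$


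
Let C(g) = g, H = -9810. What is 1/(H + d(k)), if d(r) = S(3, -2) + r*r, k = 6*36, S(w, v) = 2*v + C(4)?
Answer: 1/36846 ≈ 2.7140e-5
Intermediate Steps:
S(w, v) = 4 + 2*v (S(w, v) = 2*v + 4 = 4 + 2*v)
k = 216
d(r) = r**2 (d(r) = (4 + 2*(-2)) + r*r = (4 - 4) + r**2 = 0 + r**2 = r**2)
1/(H + d(k)) = 1/(-9810 + 216**2) = 1/(-9810 + 46656) = 1/36846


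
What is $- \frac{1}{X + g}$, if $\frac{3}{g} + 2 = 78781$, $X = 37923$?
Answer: $- \frac{78779}{2987536020} \approx -2.6369 \cdot 10^{-5}$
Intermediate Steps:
$g = \frac{3}{78779}$ ($g = \frac{3}{-2 + 78781} = \frac{3}{78779} \approx 3.8081 \cdot 10^{-5}$)
$- \frac{1}{X + g} = - \frac{1}{37923 + \frac{3}{78779}} = - \frac{1}{\frac{2987536020}{78779}} = \left(-1\right) \frac{78779}{2987536020} = - \frac{78779}{2987536020}$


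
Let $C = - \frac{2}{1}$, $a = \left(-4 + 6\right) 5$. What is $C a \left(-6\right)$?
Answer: $120$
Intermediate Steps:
$a = 10$ ($a = 2 \cdot 5 = 10$)
$C = -2$ ($C = \left(-2\right) 1 = -2$)
$C a \left(-6\right) = \left(-2\right) 10 \left(-6\right) = \left(-20\right) \left(-6\right) = 120$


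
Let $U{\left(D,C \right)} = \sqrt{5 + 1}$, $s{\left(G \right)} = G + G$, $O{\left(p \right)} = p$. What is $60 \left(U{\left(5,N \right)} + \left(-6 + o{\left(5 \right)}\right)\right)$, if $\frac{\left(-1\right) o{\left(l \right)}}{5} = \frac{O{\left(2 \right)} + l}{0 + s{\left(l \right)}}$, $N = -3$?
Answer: $-570 + 60 \sqrt{6} \approx -423.03$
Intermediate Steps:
$s{\left(G \right)} = 2 G$
$U{\left(D,C \right)} = \sqrt{6}$
$o{\left(l \right)} = - \frac{5 \left(2 + l\right)}{2 l}$ ($o{\left(l \right)} = - 5 \frac{2 + l}{0 + 2 l} = - 5 \frac{2 + l}{2 l} = - \frac{5 \left(2 + l\right)}{2 l}$)
$60 \left(U{\left(5,N \right)} + \left(-6 + o{\left(5 \right)}\right)\right) = 60 \left(\sqrt{6} - \left(\frac{17}{2} + 1\right)\right) = 60 \left(\sqrt{6} - \frac{19}{2}\right) = 60 \left(- \frac{19}{2} + \sqrt{6}\right) = -570 + 60 \sqrt{6}$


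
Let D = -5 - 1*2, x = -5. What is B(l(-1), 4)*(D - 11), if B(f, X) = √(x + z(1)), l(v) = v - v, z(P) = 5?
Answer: 0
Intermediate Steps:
l(v) = 0
B(f, X) = 0 (B(f, X) = √(-5 + 5) = √0 = 0)
D = -7 (D = -5 - 2 = -7)
B(l(-1), 4)*(D - 11) = 0*(-7 - 11) = 0*(-18) = 0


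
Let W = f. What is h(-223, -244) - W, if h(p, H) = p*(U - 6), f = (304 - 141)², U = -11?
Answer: -22778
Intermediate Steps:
f = 26569 (f = 163² = 26569)
h(p, H) = -17*p (h(p, H) = p*(-11 - 6) = p*(-17) = -17*p)
W = 26569
h(-223, -244) - W = -17*(-223) - 1*26569 = 3791 - 26569 = -22778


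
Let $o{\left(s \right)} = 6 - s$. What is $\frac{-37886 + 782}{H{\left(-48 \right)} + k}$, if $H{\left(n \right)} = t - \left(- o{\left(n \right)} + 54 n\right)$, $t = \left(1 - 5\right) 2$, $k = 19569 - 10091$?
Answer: $- \frac{9276}{3029} \approx -3.0624$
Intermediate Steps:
$k = 9478$ ($k = 19569 - 10091 = 9478$)
$t = -8$ ($t = \left(-4\right) 2 = -8$)
$H{\left(n \right)} = -2 - 55 n$ ($H{\left(n \right)} = -8 - \left(-6 + 55 n\right) = -2 - 55 n$)
$\frac{-37886 + 782}{H{\left(-48 \right)} + k} = \frac{-37886 + 782}{\left(-2 - -2640\right) + 9478} = - \frac{37104}{\left(-2 + 2640\right) + 9478} = - \frac{37104}{2638 + 9478} = - \frac{37104}{12116} = \left(-37104\right) \frac{1}{12116} = - \frac{9276}{3029}$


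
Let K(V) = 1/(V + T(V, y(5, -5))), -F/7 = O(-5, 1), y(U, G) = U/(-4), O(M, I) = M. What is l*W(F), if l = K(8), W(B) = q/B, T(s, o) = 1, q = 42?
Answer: 2/15 ≈ 0.13333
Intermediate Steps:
y(U, G) = -U/4 (y(U, G) = U*(-¼) = -U/4)
F = 35 (F = -7*(-5) = 35)
W(B) = 42/B
K(V) = 1/(1 + V) (K(V) = 1/(V + 1) = 1/(1 + V))
l = ⅑ (l = 1/(1 + 8) = 1/9 = ⅑ ≈ 0.11111)
l*W(F) = (42/35)/9 = (42*(1/35))/9 = (⅑)*(6/5) = 2/15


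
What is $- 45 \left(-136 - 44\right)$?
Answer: $8100$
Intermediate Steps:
$- 45 \left(-136 - 44\right) = - 45 \left(-180\right) = \left(-1\right) \left(-8100\right) = 8100$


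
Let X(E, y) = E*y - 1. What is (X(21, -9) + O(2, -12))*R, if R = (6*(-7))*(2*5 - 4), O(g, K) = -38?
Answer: 57456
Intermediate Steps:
X(E, y) = -1 + E*y
R = -252 (R = -42*(10 - 4) = -42*6 = -252)
(X(21, -9) + O(2, -12))*R = ((-1 + 21*(-9)) - 38)*(-252) = ((-1 - 189) - 38)*(-252) = (-190 - 38)*(-252) = -228*(-252) = 57456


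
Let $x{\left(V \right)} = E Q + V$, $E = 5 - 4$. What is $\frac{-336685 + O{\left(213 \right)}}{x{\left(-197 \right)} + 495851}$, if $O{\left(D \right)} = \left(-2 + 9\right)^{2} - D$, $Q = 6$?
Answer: $- \frac{112283}{165220} \approx -0.6796$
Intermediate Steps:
$E = 1$
$O{\left(D \right)} = 49 - D$ ($O{\left(D \right)} = 7^{2} - D = 49 - D$)
$x{\left(V \right)} = 6 + V$ ($x{\left(V \right)} = 1 \cdot 6 + V = 6 + V$)
$\frac{-336685 + O{\left(213 \right)}}{x{\left(-197 \right)} + 495851} = \frac{-336685 + \left(49 - 213\right)}{\left(6 - 197\right) + 495851} = \frac{-336685 + \left(49 - 213\right)}{-191 + 495851} = \frac{-336685 - 164}{495660} = \left(-336849\right) \frac{1}{495660} = - \frac{112283}{165220}$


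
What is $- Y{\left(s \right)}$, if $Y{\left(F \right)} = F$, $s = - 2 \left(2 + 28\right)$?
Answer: $60$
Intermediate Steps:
$s = -60$ ($s = \left(-2\right) 30 = -60$)
$- Y{\left(s \right)} = \left(-1\right) \left(-60\right) = 60$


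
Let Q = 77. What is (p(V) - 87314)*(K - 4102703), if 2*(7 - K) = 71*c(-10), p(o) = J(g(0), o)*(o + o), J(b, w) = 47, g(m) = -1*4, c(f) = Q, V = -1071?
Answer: 771771480846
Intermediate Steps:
c(f) = 77
g(m) = -4
p(o) = 94*o (p(o) = 47*(o + o) = 47*(2*o) = 94*o)
K = -5453/2 (K = 7 - 71*77/2 = 7 - ½*5467 = 7 - 5467/2 = -5453/2 ≈ -2726.5)
(p(V) - 87314)*(K - 4102703) = (94*(-1071) - 87314)*(-5453/2 - 4102703) = (-100674 - 87314)*(-8210859/2) = -187988*(-8210859/2) = 771771480846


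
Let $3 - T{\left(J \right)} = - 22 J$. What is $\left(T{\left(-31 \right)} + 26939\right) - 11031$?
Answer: $15229$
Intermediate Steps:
$T{\left(J \right)} = 3 + 22 J$ ($T{\left(J \right)} = 3 - - 22 J = 3 + 22 J$)
$\left(T{\left(-31 \right)} + 26939\right) - 11031 = \left(\left(3 + 22 \left(-31\right)\right) + 26939\right) - 11031 = \left(\left(3 - 682\right) + 26939\right) - 11031 = \left(-679 + 26939\right) - 11031 = 26260 - 11031 = 15229$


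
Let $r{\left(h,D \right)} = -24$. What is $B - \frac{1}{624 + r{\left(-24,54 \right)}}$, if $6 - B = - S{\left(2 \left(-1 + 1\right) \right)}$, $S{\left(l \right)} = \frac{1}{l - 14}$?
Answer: $\frac{24893}{4200} \approx 5.9269$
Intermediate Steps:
$S{\left(l \right)} = \frac{1}{-14 + l}$
$B = \frac{83}{14}$ ($B = 6 - - \frac{1}{-14 + 2 \left(-1 + 1\right)} = 6 - - \frac{1}{-14 + 2 \cdot 0} = 6 - - \frac{1}{-14 + 0} = 6 - - \frac{1}{-14} = 6 - \left(-1\right) \left(- \frac{1}{14}\right) = 6 - \frac{1}{14} = \frac{83}{14} \approx 5.9286$)
$B - \frac{1}{624 + r{\left(-24,54 \right)}} = \frac{83}{14} - \frac{1}{624 - 24} = \frac{83}{14} - \frac{1}{600} = \frac{24893}{4200}$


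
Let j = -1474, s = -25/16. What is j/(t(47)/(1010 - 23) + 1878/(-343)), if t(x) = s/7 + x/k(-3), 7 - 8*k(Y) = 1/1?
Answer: 3421778976/12563437 ≈ 272.36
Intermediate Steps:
k(Y) = 3/4 (k(Y) = 7/8 - 1/8/1 = 7/8 - 1/8*1 = 7/8 - 1/8 = 3/4)
s = -25/16 (s = -25*1/16 = -25/16 ≈ -1.5625)
t(x) = -25/112 + 4*x/3 (t(x) = -25/16/7 + x/(3/4) = -25/16*1/7 + x*(4/3) = -25/112 + 4*x/3)
j/(t(47)/(1010 - 23) + 1878/(-343)) = -1474/((-25/112 + (4/3)*47)/(1010 - 23) + 1878/(-343)) = -1474/((-25/112 + 188/3)/987 + 1878*(-1/343)) = -1474/((20981/336)*(1/987) - 1878/343) = -1474/(20981/331632 - 1878/343) = -1474/(-12563437/2321424) = -1474*(-2321424/12563437) = 3421778976/12563437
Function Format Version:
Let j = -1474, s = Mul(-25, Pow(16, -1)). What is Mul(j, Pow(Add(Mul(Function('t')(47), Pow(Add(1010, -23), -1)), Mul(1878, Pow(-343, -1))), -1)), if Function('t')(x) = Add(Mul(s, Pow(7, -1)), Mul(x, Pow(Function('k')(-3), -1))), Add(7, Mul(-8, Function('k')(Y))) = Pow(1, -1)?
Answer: Rational(3421778976, 12563437) ≈ 272.36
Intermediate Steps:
Function('k')(Y) = Rational(3, 4) (Function('k')(Y) = Add(Rational(7, 8), Mul(Rational(-1, 8), Pow(1, -1))) = Add(Rational(7, 8), Mul(Rational(-1, 8), 1)) = Add(Rational(7, 8), Rational(-1, 8)) = Rational(3, 4))
s = Rational(-25, 16) (s = Mul(-25, Rational(1, 16)) = Rational(-25, 16) ≈ -1.5625)
Function('t')(x) = Add(Rational(-25, 112), Mul(Rational(4, 3), x)) (Function('t')(x) = Add(Mul(Rational(-25, 16), Pow(7, -1)), Mul(x, Pow(Rational(3, 4), -1))) = Add(Mul(Rational(-25, 16), Rational(1, 7)), Mul(x, Rational(4, 3))) = Add(Rational(-25, 112), Mul(Rational(4, 3), x)))
Mul(j, Pow(Add(Mul(Function('t')(47), Pow(Add(1010, -23), -1)), Mul(1878, Pow(-343, -1))), -1)) = Mul(-1474, Pow(Add(Mul(Add(Rational(-25, 112), Mul(Rational(4, 3), 47)), Pow(Add(1010, -23), -1)), Mul(1878, Pow(-343, -1))), -1)) = Mul(-1474, Pow(Add(Mul(Add(Rational(-25, 112), Rational(188, 3)), Pow(987, -1)), Mul(1878, Rational(-1, 343))), -1)) = Mul(-1474, Pow(Add(Mul(Rational(20981, 336), Rational(1, 987)), Rational(-1878, 343)), -1)) = Mul(-1474, Pow(Add(Rational(20981, 331632), Rational(-1878, 343)), -1)) = Mul(-1474, Pow(Rational(-12563437, 2321424), -1)) = Mul(-1474, Rational(-2321424, 12563437)) = Rational(3421778976, 12563437)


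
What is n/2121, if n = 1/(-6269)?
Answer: -1/13296549 ≈ -7.5207e-8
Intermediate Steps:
n = -1/6269 ≈ -0.00015952
n/2121 = -1/6269/2121 = -1/6269*1/2121 = -1/13296549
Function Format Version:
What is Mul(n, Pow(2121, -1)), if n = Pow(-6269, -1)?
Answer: Rational(-1, 13296549) ≈ -7.5207e-8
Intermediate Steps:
n = Rational(-1, 6269) ≈ -0.00015952
Mul(n, Pow(2121, -1)) = Mul(Rational(-1, 6269), Pow(2121, -1)) = Mul(Rational(-1, 6269), Rational(1, 2121)) = Rational(-1, 13296549)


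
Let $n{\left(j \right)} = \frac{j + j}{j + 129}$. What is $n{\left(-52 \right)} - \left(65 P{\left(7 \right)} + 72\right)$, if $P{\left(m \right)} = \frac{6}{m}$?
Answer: $- \frac{9938}{77} \approx -129.06$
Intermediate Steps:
$n{\left(j \right)} = \frac{2 j}{129 + j}$
$n{\left(-52 \right)} - \left(65 P{\left(7 \right)} + 72\right) = 2 \left(-52\right) \frac{1}{129 - 52} - \left(65 \cdot \frac{6}{7} + 72\right) = 2 \left(-52\right) \frac{1}{77} - \left(65 \cdot 6 \cdot \frac{1}{7} + 72\right) = 2 \left(-52\right) \frac{1}{77} - \left(65 \cdot \frac{6}{7} + 72\right) = - \frac{104}{77} - \left(\frac{390}{7} + 72\right) = - \frac{104}{77} - \frac{894}{7} = - \frac{9938}{77}$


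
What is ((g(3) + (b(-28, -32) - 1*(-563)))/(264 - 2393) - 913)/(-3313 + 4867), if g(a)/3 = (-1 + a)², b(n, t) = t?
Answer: -138880/236319 ≈ -0.58768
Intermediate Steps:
g(a) = 3*(-1 + a)²
((g(3) + (b(-28, -32) - 1*(-563)))/(264 - 2393) - 913)/(-3313 + 4867) = ((3*(-1 + 3)² + (-32 - 1*(-563)))/(264 - 2393) - 913)/(-3313 + 4867) = ((3*2² + (-32 + 563))/(-2129) - 913)/1554 = ((3*4 + 531)*(-1/2129) - 913)*(1/1554) = ((12 + 531)*(-1/2129) - 913)*(1/1554) = (543*(-1/2129) - 913)*(1/1554) = (-543/2129 - 913)*(1/1554) = -1944320/2129*1/1554 = -138880/236319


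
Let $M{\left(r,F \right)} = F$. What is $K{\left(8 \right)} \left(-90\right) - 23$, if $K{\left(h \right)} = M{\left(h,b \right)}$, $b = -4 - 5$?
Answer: $787$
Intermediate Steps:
$b = -9$ ($b = -4 - 5 = -9$)
$K{\left(h \right)} = -9$
$K{\left(8 \right)} \left(-90\right) - 23 = \left(-9\right) \left(-90\right) - 23 = 810 - 23 = 787$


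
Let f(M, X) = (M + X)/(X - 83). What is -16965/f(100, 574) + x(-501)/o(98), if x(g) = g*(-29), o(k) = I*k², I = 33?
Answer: -439995855839/35602028 ≈ -12359.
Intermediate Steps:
o(k) = 33*k²
x(g) = -29*g
f(M, X) = (M + X)/(-83 + X)
-16965/f(100, 574) + x(-501)/o(98) = -16965*(-83 + 574)/(100 + 574) + (-29*(-501))/((33*98²)) = -16965/(674/491) + 14529/((33*9604)) = -16965/((1/491)*674) + 14529/316932 = -16965/674/491 + 14529*(1/316932) = -16965*491/674 + 4843/105644 = -8329815/674 + 4843/105644 = -439995855839/35602028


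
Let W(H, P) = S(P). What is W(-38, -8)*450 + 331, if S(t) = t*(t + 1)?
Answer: 25531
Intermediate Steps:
S(t) = t*(1 + t)
W(H, P) = P*(1 + P)
W(-38, -8)*450 + 331 = -8*(1 - 8)*450 + 331 = -8*(-7)*450 + 331 = 56*450 + 331 = 25200 + 331 = 25531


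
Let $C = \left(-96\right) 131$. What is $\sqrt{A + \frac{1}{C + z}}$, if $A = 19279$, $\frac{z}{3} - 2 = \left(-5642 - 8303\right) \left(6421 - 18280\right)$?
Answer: $\frac{\sqrt{4745021458431987827670}}{496108695} \approx 138.85$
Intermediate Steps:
$C = -12576$
$z = 496121271$ ($z = 6 + 3 \left(-5642 - 8303\right) \left(6421 - 18280\right) = 6 + 3 \left(\left(-13945\right) \left(-11859\right)\right) = 6 + 3 \cdot 165373755 = 6 + 496121265 = 496121271$)
$\sqrt{A + \frac{1}{C + z}} = \sqrt{19279 + \frac{1}{-12576 + 496121271}} = \sqrt{19279 + \frac{1}{496108695}} = \sqrt{\frac{9564479530906}{496108695}} = \frac{\sqrt{4745021458431987827670}}{496108695}$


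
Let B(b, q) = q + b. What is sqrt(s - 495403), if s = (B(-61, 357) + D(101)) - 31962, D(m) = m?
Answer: 6*I*sqrt(14638) ≈ 725.93*I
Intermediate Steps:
B(b, q) = b + q
s = -31565 (s = ((-61 + 357) + 101) - 31962 = (296 + 101) - 31962 = 397 - 31962 = -31565)
sqrt(s - 495403) = sqrt(-31565 - 495403) = sqrt(-526968) = 6*I*sqrt(14638)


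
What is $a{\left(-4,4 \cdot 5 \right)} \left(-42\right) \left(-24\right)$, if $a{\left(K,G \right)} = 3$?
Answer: $3024$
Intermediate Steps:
$a{\left(-4,4 \cdot 5 \right)} \left(-42\right) \left(-24\right) = 3 \left(-42\right) \left(-24\right) = \left(-126\right) \left(-24\right) = 3024$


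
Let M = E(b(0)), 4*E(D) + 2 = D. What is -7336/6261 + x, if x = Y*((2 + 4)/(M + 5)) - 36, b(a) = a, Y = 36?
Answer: 67796/6261 ≈ 10.828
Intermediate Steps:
E(D) = -½ + D/4
M = -½ (M = -½ + (¼)*0 = -½ + 0 = -½ ≈ -0.50000)
x = 12 (x = 36*((2 + 4)/(-½ + 5)) - 36 = 36*(6/(9/2)) - 36 = 36*(6*(2/9)) - 36 = 36*(4/3) - 36 = 48 - 36 = 12)
-7336/6261 + x = -7336/6261 + 12 = 67796/6261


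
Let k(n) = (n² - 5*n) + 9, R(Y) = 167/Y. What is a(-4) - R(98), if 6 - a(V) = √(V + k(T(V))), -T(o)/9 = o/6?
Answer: 421/98 - √11 ≈ 0.97929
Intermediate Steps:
T(o) = -3*o/2 (T(o) = -9*o/6 = -3*o/2)
k(n) = 9 + n² - 5*n
a(V) = 6 - √(9 + 9*V²/4 + 17*V/2) (a(V) = 6 - √(V + (9 + (-3*V/2)² - (-15)*V/2)) = 6 - √(V + (9 + 9*V²/4 + 15*V/2)) = 6 - √(9 + 9*V²/4 + 17*V/2))
a(-4) - R(98) = (6 - √(36 + 9*(-4)² + 34*(-4))/2) - 167/98 = (6 - √(36 + 9*16 - 136)/2) - 167/98 = (6 - √(36 + 144 - 136)/2) - 1*167/98 = (6 - √11) - 167/98 = 421/98 - √11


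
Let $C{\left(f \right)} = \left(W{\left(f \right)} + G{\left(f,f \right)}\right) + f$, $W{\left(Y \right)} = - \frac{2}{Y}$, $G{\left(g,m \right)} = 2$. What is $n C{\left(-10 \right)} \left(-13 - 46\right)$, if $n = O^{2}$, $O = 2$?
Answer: $\frac{9204}{5} \approx 1840.8$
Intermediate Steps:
$C{\left(f \right)} = 2 + f - \frac{2}{f}$ ($C{\left(f \right)} = \left(- \frac{2}{f} + 2\right) + f = \left(2 - \frac{2}{f}\right) + f = 2 + f - \frac{2}{f}$)
$n = 4$ ($n = 2^{2} = 4$)
$n C{\left(-10 \right)} \left(-13 - 46\right) = 4 \left(2 - 10 - \frac{2}{-10}\right) \left(-13 - 46\right) = 4 \left(2 - 10 - - \frac{1}{5}\right) \left(-13 - 46\right) = 4 \left(2 - 10 + \frac{1}{5}\right) \left(-59\right) = 4 \left(- \frac{39}{5}\right) \left(-59\right) = \left(- \frac{156}{5}\right) \left(-59\right) = \frac{9204}{5}$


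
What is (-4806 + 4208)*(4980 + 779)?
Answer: -3443882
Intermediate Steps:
(-4806 + 4208)*(4980 + 779) = -598*5759 = -3443882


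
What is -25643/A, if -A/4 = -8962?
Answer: -25643/35848 ≈ -0.71533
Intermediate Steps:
A = 35848 (A = -4*(-8962) = 35848)
-25643/A = -25643/35848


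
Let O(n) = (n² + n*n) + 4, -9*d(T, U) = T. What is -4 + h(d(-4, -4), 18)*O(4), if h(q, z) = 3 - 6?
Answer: -112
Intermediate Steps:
d(T, U) = -T/9
O(n) = 4 + 2*n² (O(n) = (n² + n²) + 4 = 2*n² + 4 = 4 + 2*n²)
h(q, z) = -3
-4 + h(d(-4, -4), 18)*O(4) = -4 - 3*(4 + 2*4²) = -4 - 3*(4 + 2*16) = -4 - 3*(4 + 32) = -4 - 3*36 = -4 - 108 = -112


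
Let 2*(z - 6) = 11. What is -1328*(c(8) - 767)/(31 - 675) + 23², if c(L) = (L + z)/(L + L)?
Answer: -1352563/1288 ≈ -1050.1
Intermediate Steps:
z = 23/2 (z = 6 + (½)*11 = 6 + 11/2 = 23/2 ≈ 11.500)
c(L) = (23/2 + L)/(2*L) (c(L) = (L + 23/2)/(L + L) = (23/2 + L)/((2*L)) = (23/2 + L)*(1/(2*L)) = (23/2 + L)/(2*L))
-1328*(c(8) - 767)/(31 - 675) + 23² = -1328*((¼)*(23 + 2*8)/8 - 767)/(31 - 675) + 23² = -1328*((¼)*(⅛)*(23 + 16) - 767)/(-644) + 529 = -1328*((¼)*(⅛)*39 - 767)*(-1)/644 + 529 = -1328*(39/32 - 767)*(-1)/644 + 529 = -(-2033915)*(-1)/(2*644) + 529 = -1328*24505/20608 + 529 = -2033915/1288 + 529 = -1352563/1288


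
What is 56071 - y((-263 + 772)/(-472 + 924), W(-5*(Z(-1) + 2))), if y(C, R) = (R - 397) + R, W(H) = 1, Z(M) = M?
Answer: 56466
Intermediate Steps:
y(C, R) = -397 + 2*R (y(C, R) = (-397 + R) + R = -397 + 2*R)
56071 - y((-263 + 772)/(-472 + 924), W(-5*(Z(-1) + 2))) = 56071 - (-397 + 2*1) = 56071 - (-397 + 2) = 56071 - 1*(-395) = 56071 + 395 = 56466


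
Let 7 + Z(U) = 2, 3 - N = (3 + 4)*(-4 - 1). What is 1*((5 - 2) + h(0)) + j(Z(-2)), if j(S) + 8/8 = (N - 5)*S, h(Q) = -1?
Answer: -164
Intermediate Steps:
N = 38 (N = 3 - (3 + 4)*(-4 - 1) = 3 - 7*(-5) = 3 - 1*(-35) = 3 + 35 = 38)
Z(U) = -5 (Z(U) = -7 + 2 = -5)
j(S) = -1 + 33*S (j(S) = -1 + (38 - 5)*S = -1 + 33*S)
1*((5 - 2) + h(0)) + j(Z(-2)) = 1*((5 - 2) - 1) + (-1 + 33*(-5)) = 1*(3 - 1) + (-1 - 165) = 1*2 - 166 = 2 - 166 = -164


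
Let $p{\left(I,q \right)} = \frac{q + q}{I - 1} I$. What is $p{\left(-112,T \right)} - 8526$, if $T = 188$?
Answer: $- \frac{921326}{113} \approx -8153.3$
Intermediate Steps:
$p{\left(I,q \right)} = \frac{2 I q}{-1 + I}$ ($p{\left(I,q \right)} = \frac{2 q}{-1 + I} I = \frac{2 I q}{-1 + I}$)
$p{\left(-112,T \right)} - 8526 = 2 \left(-112\right) 188 \frac{1}{-1 - 112} - 8526 = 2 \left(-112\right) 188 \frac{1}{-113} - 8526 = 2 \left(-112\right) 188 \left(- \frac{1}{113}\right) - 8526 = \frac{42112}{113} - 8526 = - \frac{921326}{113}$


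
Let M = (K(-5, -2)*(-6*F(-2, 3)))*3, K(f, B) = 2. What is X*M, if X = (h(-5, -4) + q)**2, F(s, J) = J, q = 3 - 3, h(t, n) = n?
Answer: -1728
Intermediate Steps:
q = 0
X = 16 (X = (-4 + 0)**2 = (-4)**2 = 16)
M = -108 (M = (2*(-6*3))*3 = (2*(-18))*3 = -36*3 = -108)
X*M = 16*(-108) = -1728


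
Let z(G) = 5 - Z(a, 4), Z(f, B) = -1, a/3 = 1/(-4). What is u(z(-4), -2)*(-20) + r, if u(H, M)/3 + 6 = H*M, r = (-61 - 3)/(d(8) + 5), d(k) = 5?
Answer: 5368/5 ≈ 1073.6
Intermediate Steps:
a = -3/4 (a = 3*(1/(-4)) = 3*(1*(-1/4)) = 3*(-1/4) = -3/4 ≈ -0.75000)
z(G) = 6 (z(G) = 5 - 1*(-1) = 5 + 1 = 6)
r = -32/5 (r = (-61 - 3)/(5 + 5) = -64/10 = -64*1/10 = -32/5 ≈ -6.4000)
u(H, M) = -18 + 3*H*M (u(H, M) = -18 + 3*(H*M) = -18 + 3*H*M)
u(z(-4), -2)*(-20) + r = (-18 + 3*6*(-2))*(-20) - 32/5 = (-18 - 36)*(-20) - 32/5 = -54*(-20) - 32/5 = 1080 - 32/5 = 5368/5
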